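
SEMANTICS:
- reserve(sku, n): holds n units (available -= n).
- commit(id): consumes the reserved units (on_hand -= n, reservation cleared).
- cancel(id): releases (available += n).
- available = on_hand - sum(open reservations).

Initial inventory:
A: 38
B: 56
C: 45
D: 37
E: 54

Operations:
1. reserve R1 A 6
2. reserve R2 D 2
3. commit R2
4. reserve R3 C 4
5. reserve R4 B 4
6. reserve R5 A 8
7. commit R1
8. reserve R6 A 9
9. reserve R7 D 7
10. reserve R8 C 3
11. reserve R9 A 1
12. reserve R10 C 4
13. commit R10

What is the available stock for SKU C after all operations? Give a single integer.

Step 1: reserve R1 A 6 -> on_hand[A=38 B=56 C=45 D=37 E=54] avail[A=32 B=56 C=45 D=37 E=54] open={R1}
Step 2: reserve R2 D 2 -> on_hand[A=38 B=56 C=45 D=37 E=54] avail[A=32 B=56 C=45 D=35 E=54] open={R1,R2}
Step 3: commit R2 -> on_hand[A=38 B=56 C=45 D=35 E=54] avail[A=32 B=56 C=45 D=35 E=54] open={R1}
Step 4: reserve R3 C 4 -> on_hand[A=38 B=56 C=45 D=35 E=54] avail[A=32 B=56 C=41 D=35 E=54] open={R1,R3}
Step 5: reserve R4 B 4 -> on_hand[A=38 B=56 C=45 D=35 E=54] avail[A=32 B=52 C=41 D=35 E=54] open={R1,R3,R4}
Step 6: reserve R5 A 8 -> on_hand[A=38 B=56 C=45 D=35 E=54] avail[A=24 B=52 C=41 D=35 E=54] open={R1,R3,R4,R5}
Step 7: commit R1 -> on_hand[A=32 B=56 C=45 D=35 E=54] avail[A=24 B=52 C=41 D=35 E=54] open={R3,R4,R5}
Step 8: reserve R6 A 9 -> on_hand[A=32 B=56 C=45 D=35 E=54] avail[A=15 B=52 C=41 D=35 E=54] open={R3,R4,R5,R6}
Step 9: reserve R7 D 7 -> on_hand[A=32 B=56 C=45 D=35 E=54] avail[A=15 B=52 C=41 D=28 E=54] open={R3,R4,R5,R6,R7}
Step 10: reserve R8 C 3 -> on_hand[A=32 B=56 C=45 D=35 E=54] avail[A=15 B=52 C=38 D=28 E=54] open={R3,R4,R5,R6,R7,R8}
Step 11: reserve R9 A 1 -> on_hand[A=32 B=56 C=45 D=35 E=54] avail[A=14 B=52 C=38 D=28 E=54] open={R3,R4,R5,R6,R7,R8,R9}
Step 12: reserve R10 C 4 -> on_hand[A=32 B=56 C=45 D=35 E=54] avail[A=14 B=52 C=34 D=28 E=54] open={R10,R3,R4,R5,R6,R7,R8,R9}
Step 13: commit R10 -> on_hand[A=32 B=56 C=41 D=35 E=54] avail[A=14 B=52 C=34 D=28 E=54] open={R3,R4,R5,R6,R7,R8,R9}
Final available[C] = 34

Answer: 34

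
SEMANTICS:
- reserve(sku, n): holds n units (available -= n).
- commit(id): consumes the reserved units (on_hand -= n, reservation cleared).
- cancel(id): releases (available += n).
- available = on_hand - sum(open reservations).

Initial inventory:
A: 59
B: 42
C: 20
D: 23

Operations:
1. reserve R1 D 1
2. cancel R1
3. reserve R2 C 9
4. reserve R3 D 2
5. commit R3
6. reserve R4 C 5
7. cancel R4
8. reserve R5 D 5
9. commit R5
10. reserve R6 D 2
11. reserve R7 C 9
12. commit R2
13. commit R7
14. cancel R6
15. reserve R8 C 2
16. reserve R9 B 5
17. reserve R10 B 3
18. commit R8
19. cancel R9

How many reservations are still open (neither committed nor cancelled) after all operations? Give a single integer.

Step 1: reserve R1 D 1 -> on_hand[A=59 B=42 C=20 D=23] avail[A=59 B=42 C=20 D=22] open={R1}
Step 2: cancel R1 -> on_hand[A=59 B=42 C=20 D=23] avail[A=59 B=42 C=20 D=23] open={}
Step 3: reserve R2 C 9 -> on_hand[A=59 B=42 C=20 D=23] avail[A=59 B=42 C=11 D=23] open={R2}
Step 4: reserve R3 D 2 -> on_hand[A=59 B=42 C=20 D=23] avail[A=59 B=42 C=11 D=21] open={R2,R3}
Step 5: commit R3 -> on_hand[A=59 B=42 C=20 D=21] avail[A=59 B=42 C=11 D=21] open={R2}
Step 6: reserve R4 C 5 -> on_hand[A=59 B=42 C=20 D=21] avail[A=59 B=42 C=6 D=21] open={R2,R4}
Step 7: cancel R4 -> on_hand[A=59 B=42 C=20 D=21] avail[A=59 B=42 C=11 D=21] open={R2}
Step 8: reserve R5 D 5 -> on_hand[A=59 B=42 C=20 D=21] avail[A=59 B=42 C=11 D=16] open={R2,R5}
Step 9: commit R5 -> on_hand[A=59 B=42 C=20 D=16] avail[A=59 B=42 C=11 D=16] open={R2}
Step 10: reserve R6 D 2 -> on_hand[A=59 B=42 C=20 D=16] avail[A=59 B=42 C=11 D=14] open={R2,R6}
Step 11: reserve R7 C 9 -> on_hand[A=59 B=42 C=20 D=16] avail[A=59 B=42 C=2 D=14] open={R2,R6,R7}
Step 12: commit R2 -> on_hand[A=59 B=42 C=11 D=16] avail[A=59 B=42 C=2 D=14] open={R6,R7}
Step 13: commit R7 -> on_hand[A=59 B=42 C=2 D=16] avail[A=59 B=42 C=2 D=14] open={R6}
Step 14: cancel R6 -> on_hand[A=59 B=42 C=2 D=16] avail[A=59 B=42 C=2 D=16] open={}
Step 15: reserve R8 C 2 -> on_hand[A=59 B=42 C=2 D=16] avail[A=59 B=42 C=0 D=16] open={R8}
Step 16: reserve R9 B 5 -> on_hand[A=59 B=42 C=2 D=16] avail[A=59 B=37 C=0 D=16] open={R8,R9}
Step 17: reserve R10 B 3 -> on_hand[A=59 B=42 C=2 D=16] avail[A=59 B=34 C=0 D=16] open={R10,R8,R9}
Step 18: commit R8 -> on_hand[A=59 B=42 C=0 D=16] avail[A=59 B=34 C=0 D=16] open={R10,R9}
Step 19: cancel R9 -> on_hand[A=59 B=42 C=0 D=16] avail[A=59 B=39 C=0 D=16] open={R10}
Open reservations: ['R10'] -> 1

Answer: 1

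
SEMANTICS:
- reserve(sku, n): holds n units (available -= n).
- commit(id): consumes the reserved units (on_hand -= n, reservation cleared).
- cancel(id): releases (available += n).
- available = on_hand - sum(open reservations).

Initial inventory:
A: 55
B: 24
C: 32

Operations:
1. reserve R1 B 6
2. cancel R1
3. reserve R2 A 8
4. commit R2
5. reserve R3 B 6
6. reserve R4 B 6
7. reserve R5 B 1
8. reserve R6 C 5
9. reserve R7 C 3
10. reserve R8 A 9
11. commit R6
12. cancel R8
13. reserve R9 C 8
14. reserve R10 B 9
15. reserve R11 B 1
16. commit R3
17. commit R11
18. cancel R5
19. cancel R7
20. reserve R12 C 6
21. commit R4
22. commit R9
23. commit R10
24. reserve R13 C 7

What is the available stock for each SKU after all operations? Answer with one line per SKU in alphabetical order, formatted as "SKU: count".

Step 1: reserve R1 B 6 -> on_hand[A=55 B=24 C=32] avail[A=55 B=18 C=32] open={R1}
Step 2: cancel R1 -> on_hand[A=55 B=24 C=32] avail[A=55 B=24 C=32] open={}
Step 3: reserve R2 A 8 -> on_hand[A=55 B=24 C=32] avail[A=47 B=24 C=32] open={R2}
Step 4: commit R2 -> on_hand[A=47 B=24 C=32] avail[A=47 B=24 C=32] open={}
Step 5: reserve R3 B 6 -> on_hand[A=47 B=24 C=32] avail[A=47 B=18 C=32] open={R3}
Step 6: reserve R4 B 6 -> on_hand[A=47 B=24 C=32] avail[A=47 B=12 C=32] open={R3,R4}
Step 7: reserve R5 B 1 -> on_hand[A=47 B=24 C=32] avail[A=47 B=11 C=32] open={R3,R4,R5}
Step 8: reserve R6 C 5 -> on_hand[A=47 B=24 C=32] avail[A=47 B=11 C=27] open={R3,R4,R5,R6}
Step 9: reserve R7 C 3 -> on_hand[A=47 B=24 C=32] avail[A=47 B=11 C=24] open={R3,R4,R5,R6,R7}
Step 10: reserve R8 A 9 -> on_hand[A=47 B=24 C=32] avail[A=38 B=11 C=24] open={R3,R4,R5,R6,R7,R8}
Step 11: commit R6 -> on_hand[A=47 B=24 C=27] avail[A=38 B=11 C=24] open={R3,R4,R5,R7,R8}
Step 12: cancel R8 -> on_hand[A=47 B=24 C=27] avail[A=47 B=11 C=24] open={R3,R4,R5,R7}
Step 13: reserve R9 C 8 -> on_hand[A=47 B=24 C=27] avail[A=47 B=11 C=16] open={R3,R4,R5,R7,R9}
Step 14: reserve R10 B 9 -> on_hand[A=47 B=24 C=27] avail[A=47 B=2 C=16] open={R10,R3,R4,R5,R7,R9}
Step 15: reserve R11 B 1 -> on_hand[A=47 B=24 C=27] avail[A=47 B=1 C=16] open={R10,R11,R3,R4,R5,R7,R9}
Step 16: commit R3 -> on_hand[A=47 B=18 C=27] avail[A=47 B=1 C=16] open={R10,R11,R4,R5,R7,R9}
Step 17: commit R11 -> on_hand[A=47 B=17 C=27] avail[A=47 B=1 C=16] open={R10,R4,R5,R7,R9}
Step 18: cancel R5 -> on_hand[A=47 B=17 C=27] avail[A=47 B=2 C=16] open={R10,R4,R7,R9}
Step 19: cancel R7 -> on_hand[A=47 B=17 C=27] avail[A=47 B=2 C=19] open={R10,R4,R9}
Step 20: reserve R12 C 6 -> on_hand[A=47 B=17 C=27] avail[A=47 B=2 C=13] open={R10,R12,R4,R9}
Step 21: commit R4 -> on_hand[A=47 B=11 C=27] avail[A=47 B=2 C=13] open={R10,R12,R9}
Step 22: commit R9 -> on_hand[A=47 B=11 C=19] avail[A=47 B=2 C=13] open={R10,R12}
Step 23: commit R10 -> on_hand[A=47 B=2 C=19] avail[A=47 B=2 C=13] open={R12}
Step 24: reserve R13 C 7 -> on_hand[A=47 B=2 C=19] avail[A=47 B=2 C=6] open={R12,R13}

Answer: A: 47
B: 2
C: 6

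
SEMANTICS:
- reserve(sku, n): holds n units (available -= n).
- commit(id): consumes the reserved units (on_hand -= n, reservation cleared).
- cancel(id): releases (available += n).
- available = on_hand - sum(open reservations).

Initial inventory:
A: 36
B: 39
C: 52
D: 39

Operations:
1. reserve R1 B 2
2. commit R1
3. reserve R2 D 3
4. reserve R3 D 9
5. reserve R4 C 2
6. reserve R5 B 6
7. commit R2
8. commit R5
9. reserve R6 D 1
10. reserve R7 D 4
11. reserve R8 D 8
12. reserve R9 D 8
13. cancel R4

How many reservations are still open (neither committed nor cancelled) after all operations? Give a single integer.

Answer: 5

Derivation:
Step 1: reserve R1 B 2 -> on_hand[A=36 B=39 C=52 D=39] avail[A=36 B=37 C=52 D=39] open={R1}
Step 2: commit R1 -> on_hand[A=36 B=37 C=52 D=39] avail[A=36 B=37 C=52 D=39] open={}
Step 3: reserve R2 D 3 -> on_hand[A=36 B=37 C=52 D=39] avail[A=36 B=37 C=52 D=36] open={R2}
Step 4: reserve R3 D 9 -> on_hand[A=36 B=37 C=52 D=39] avail[A=36 B=37 C=52 D=27] open={R2,R3}
Step 5: reserve R4 C 2 -> on_hand[A=36 B=37 C=52 D=39] avail[A=36 B=37 C=50 D=27] open={R2,R3,R4}
Step 6: reserve R5 B 6 -> on_hand[A=36 B=37 C=52 D=39] avail[A=36 B=31 C=50 D=27] open={R2,R3,R4,R5}
Step 7: commit R2 -> on_hand[A=36 B=37 C=52 D=36] avail[A=36 B=31 C=50 D=27] open={R3,R4,R5}
Step 8: commit R5 -> on_hand[A=36 B=31 C=52 D=36] avail[A=36 B=31 C=50 D=27] open={R3,R4}
Step 9: reserve R6 D 1 -> on_hand[A=36 B=31 C=52 D=36] avail[A=36 B=31 C=50 D=26] open={R3,R4,R6}
Step 10: reserve R7 D 4 -> on_hand[A=36 B=31 C=52 D=36] avail[A=36 B=31 C=50 D=22] open={R3,R4,R6,R7}
Step 11: reserve R8 D 8 -> on_hand[A=36 B=31 C=52 D=36] avail[A=36 B=31 C=50 D=14] open={R3,R4,R6,R7,R8}
Step 12: reserve R9 D 8 -> on_hand[A=36 B=31 C=52 D=36] avail[A=36 B=31 C=50 D=6] open={R3,R4,R6,R7,R8,R9}
Step 13: cancel R4 -> on_hand[A=36 B=31 C=52 D=36] avail[A=36 B=31 C=52 D=6] open={R3,R6,R7,R8,R9}
Open reservations: ['R3', 'R6', 'R7', 'R8', 'R9'] -> 5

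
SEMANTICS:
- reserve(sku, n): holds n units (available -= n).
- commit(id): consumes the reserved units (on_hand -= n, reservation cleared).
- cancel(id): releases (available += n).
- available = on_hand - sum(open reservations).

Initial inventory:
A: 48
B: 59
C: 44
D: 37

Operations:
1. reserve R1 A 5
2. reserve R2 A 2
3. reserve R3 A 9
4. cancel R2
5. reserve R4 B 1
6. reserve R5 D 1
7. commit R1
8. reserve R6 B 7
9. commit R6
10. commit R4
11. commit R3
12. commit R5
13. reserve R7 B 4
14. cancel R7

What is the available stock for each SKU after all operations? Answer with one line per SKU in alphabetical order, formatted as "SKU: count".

Step 1: reserve R1 A 5 -> on_hand[A=48 B=59 C=44 D=37] avail[A=43 B=59 C=44 D=37] open={R1}
Step 2: reserve R2 A 2 -> on_hand[A=48 B=59 C=44 D=37] avail[A=41 B=59 C=44 D=37] open={R1,R2}
Step 3: reserve R3 A 9 -> on_hand[A=48 B=59 C=44 D=37] avail[A=32 B=59 C=44 D=37] open={R1,R2,R3}
Step 4: cancel R2 -> on_hand[A=48 B=59 C=44 D=37] avail[A=34 B=59 C=44 D=37] open={R1,R3}
Step 5: reserve R4 B 1 -> on_hand[A=48 B=59 C=44 D=37] avail[A=34 B=58 C=44 D=37] open={R1,R3,R4}
Step 6: reserve R5 D 1 -> on_hand[A=48 B=59 C=44 D=37] avail[A=34 B=58 C=44 D=36] open={R1,R3,R4,R5}
Step 7: commit R1 -> on_hand[A=43 B=59 C=44 D=37] avail[A=34 B=58 C=44 D=36] open={R3,R4,R5}
Step 8: reserve R6 B 7 -> on_hand[A=43 B=59 C=44 D=37] avail[A=34 B=51 C=44 D=36] open={R3,R4,R5,R6}
Step 9: commit R6 -> on_hand[A=43 B=52 C=44 D=37] avail[A=34 B=51 C=44 D=36] open={R3,R4,R5}
Step 10: commit R4 -> on_hand[A=43 B=51 C=44 D=37] avail[A=34 B=51 C=44 D=36] open={R3,R5}
Step 11: commit R3 -> on_hand[A=34 B=51 C=44 D=37] avail[A=34 B=51 C=44 D=36] open={R5}
Step 12: commit R5 -> on_hand[A=34 B=51 C=44 D=36] avail[A=34 B=51 C=44 D=36] open={}
Step 13: reserve R7 B 4 -> on_hand[A=34 B=51 C=44 D=36] avail[A=34 B=47 C=44 D=36] open={R7}
Step 14: cancel R7 -> on_hand[A=34 B=51 C=44 D=36] avail[A=34 B=51 C=44 D=36] open={}

Answer: A: 34
B: 51
C: 44
D: 36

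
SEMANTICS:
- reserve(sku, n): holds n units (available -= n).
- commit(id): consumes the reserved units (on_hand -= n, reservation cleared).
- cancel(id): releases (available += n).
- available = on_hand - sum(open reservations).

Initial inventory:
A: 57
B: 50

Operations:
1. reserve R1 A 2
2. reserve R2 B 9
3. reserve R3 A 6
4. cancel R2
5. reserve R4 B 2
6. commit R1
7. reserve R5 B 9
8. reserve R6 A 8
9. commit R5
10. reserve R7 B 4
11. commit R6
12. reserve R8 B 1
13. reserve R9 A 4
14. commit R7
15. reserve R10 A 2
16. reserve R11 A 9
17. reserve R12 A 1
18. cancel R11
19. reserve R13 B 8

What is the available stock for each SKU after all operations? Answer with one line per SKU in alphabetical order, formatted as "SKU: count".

Step 1: reserve R1 A 2 -> on_hand[A=57 B=50] avail[A=55 B=50] open={R1}
Step 2: reserve R2 B 9 -> on_hand[A=57 B=50] avail[A=55 B=41] open={R1,R2}
Step 3: reserve R3 A 6 -> on_hand[A=57 B=50] avail[A=49 B=41] open={R1,R2,R3}
Step 4: cancel R2 -> on_hand[A=57 B=50] avail[A=49 B=50] open={R1,R3}
Step 5: reserve R4 B 2 -> on_hand[A=57 B=50] avail[A=49 B=48] open={R1,R3,R4}
Step 6: commit R1 -> on_hand[A=55 B=50] avail[A=49 B=48] open={R3,R4}
Step 7: reserve R5 B 9 -> on_hand[A=55 B=50] avail[A=49 B=39] open={R3,R4,R5}
Step 8: reserve R6 A 8 -> on_hand[A=55 B=50] avail[A=41 B=39] open={R3,R4,R5,R6}
Step 9: commit R5 -> on_hand[A=55 B=41] avail[A=41 B=39] open={R3,R4,R6}
Step 10: reserve R7 B 4 -> on_hand[A=55 B=41] avail[A=41 B=35] open={R3,R4,R6,R7}
Step 11: commit R6 -> on_hand[A=47 B=41] avail[A=41 B=35] open={R3,R4,R7}
Step 12: reserve R8 B 1 -> on_hand[A=47 B=41] avail[A=41 B=34] open={R3,R4,R7,R8}
Step 13: reserve R9 A 4 -> on_hand[A=47 B=41] avail[A=37 B=34] open={R3,R4,R7,R8,R9}
Step 14: commit R7 -> on_hand[A=47 B=37] avail[A=37 B=34] open={R3,R4,R8,R9}
Step 15: reserve R10 A 2 -> on_hand[A=47 B=37] avail[A=35 B=34] open={R10,R3,R4,R8,R9}
Step 16: reserve R11 A 9 -> on_hand[A=47 B=37] avail[A=26 B=34] open={R10,R11,R3,R4,R8,R9}
Step 17: reserve R12 A 1 -> on_hand[A=47 B=37] avail[A=25 B=34] open={R10,R11,R12,R3,R4,R8,R9}
Step 18: cancel R11 -> on_hand[A=47 B=37] avail[A=34 B=34] open={R10,R12,R3,R4,R8,R9}
Step 19: reserve R13 B 8 -> on_hand[A=47 B=37] avail[A=34 B=26] open={R10,R12,R13,R3,R4,R8,R9}

Answer: A: 34
B: 26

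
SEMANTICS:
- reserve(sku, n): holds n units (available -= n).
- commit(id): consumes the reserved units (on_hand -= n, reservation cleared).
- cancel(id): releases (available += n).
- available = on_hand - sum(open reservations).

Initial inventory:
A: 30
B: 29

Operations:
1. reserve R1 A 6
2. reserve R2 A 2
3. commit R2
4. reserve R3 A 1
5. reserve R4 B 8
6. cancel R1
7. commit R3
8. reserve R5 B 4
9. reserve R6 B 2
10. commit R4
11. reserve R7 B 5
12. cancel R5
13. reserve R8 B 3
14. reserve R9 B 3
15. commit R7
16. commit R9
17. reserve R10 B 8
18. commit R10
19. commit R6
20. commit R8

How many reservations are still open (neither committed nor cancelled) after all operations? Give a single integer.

Answer: 0

Derivation:
Step 1: reserve R1 A 6 -> on_hand[A=30 B=29] avail[A=24 B=29] open={R1}
Step 2: reserve R2 A 2 -> on_hand[A=30 B=29] avail[A=22 B=29] open={R1,R2}
Step 3: commit R2 -> on_hand[A=28 B=29] avail[A=22 B=29] open={R1}
Step 4: reserve R3 A 1 -> on_hand[A=28 B=29] avail[A=21 B=29] open={R1,R3}
Step 5: reserve R4 B 8 -> on_hand[A=28 B=29] avail[A=21 B=21] open={R1,R3,R4}
Step 6: cancel R1 -> on_hand[A=28 B=29] avail[A=27 B=21] open={R3,R4}
Step 7: commit R3 -> on_hand[A=27 B=29] avail[A=27 B=21] open={R4}
Step 8: reserve R5 B 4 -> on_hand[A=27 B=29] avail[A=27 B=17] open={R4,R5}
Step 9: reserve R6 B 2 -> on_hand[A=27 B=29] avail[A=27 B=15] open={R4,R5,R6}
Step 10: commit R4 -> on_hand[A=27 B=21] avail[A=27 B=15] open={R5,R6}
Step 11: reserve R7 B 5 -> on_hand[A=27 B=21] avail[A=27 B=10] open={R5,R6,R7}
Step 12: cancel R5 -> on_hand[A=27 B=21] avail[A=27 B=14] open={R6,R7}
Step 13: reserve R8 B 3 -> on_hand[A=27 B=21] avail[A=27 B=11] open={R6,R7,R8}
Step 14: reserve R9 B 3 -> on_hand[A=27 B=21] avail[A=27 B=8] open={R6,R7,R8,R9}
Step 15: commit R7 -> on_hand[A=27 B=16] avail[A=27 B=8] open={R6,R8,R9}
Step 16: commit R9 -> on_hand[A=27 B=13] avail[A=27 B=8] open={R6,R8}
Step 17: reserve R10 B 8 -> on_hand[A=27 B=13] avail[A=27 B=0] open={R10,R6,R8}
Step 18: commit R10 -> on_hand[A=27 B=5] avail[A=27 B=0] open={R6,R8}
Step 19: commit R6 -> on_hand[A=27 B=3] avail[A=27 B=0] open={R8}
Step 20: commit R8 -> on_hand[A=27 B=0] avail[A=27 B=0] open={}
Open reservations: [] -> 0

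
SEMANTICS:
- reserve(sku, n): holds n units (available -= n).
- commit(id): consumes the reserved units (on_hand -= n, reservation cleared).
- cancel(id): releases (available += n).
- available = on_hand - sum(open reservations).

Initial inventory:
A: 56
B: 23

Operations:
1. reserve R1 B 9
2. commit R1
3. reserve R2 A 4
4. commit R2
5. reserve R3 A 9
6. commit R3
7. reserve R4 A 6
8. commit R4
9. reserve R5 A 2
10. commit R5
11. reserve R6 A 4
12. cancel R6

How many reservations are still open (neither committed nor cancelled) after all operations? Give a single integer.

Step 1: reserve R1 B 9 -> on_hand[A=56 B=23] avail[A=56 B=14] open={R1}
Step 2: commit R1 -> on_hand[A=56 B=14] avail[A=56 B=14] open={}
Step 3: reserve R2 A 4 -> on_hand[A=56 B=14] avail[A=52 B=14] open={R2}
Step 4: commit R2 -> on_hand[A=52 B=14] avail[A=52 B=14] open={}
Step 5: reserve R3 A 9 -> on_hand[A=52 B=14] avail[A=43 B=14] open={R3}
Step 6: commit R3 -> on_hand[A=43 B=14] avail[A=43 B=14] open={}
Step 7: reserve R4 A 6 -> on_hand[A=43 B=14] avail[A=37 B=14] open={R4}
Step 8: commit R4 -> on_hand[A=37 B=14] avail[A=37 B=14] open={}
Step 9: reserve R5 A 2 -> on_hand[A=37 B=14] avail[A=35 B=14] open={R5}
Step 10: commit R5 -> on_hand[A=35 B=14] avail[A=35 B=14] open={}
Step 11: reserve R6 A 4 -> on_hand[A=35 B=14] avail[A=31 B=14] open={R6}
Step 12: cancel R6 -> on_hand[A=35 B=14] avail[A=35 B=14] open={}
Open reservations: [] -> 0

Answer: 0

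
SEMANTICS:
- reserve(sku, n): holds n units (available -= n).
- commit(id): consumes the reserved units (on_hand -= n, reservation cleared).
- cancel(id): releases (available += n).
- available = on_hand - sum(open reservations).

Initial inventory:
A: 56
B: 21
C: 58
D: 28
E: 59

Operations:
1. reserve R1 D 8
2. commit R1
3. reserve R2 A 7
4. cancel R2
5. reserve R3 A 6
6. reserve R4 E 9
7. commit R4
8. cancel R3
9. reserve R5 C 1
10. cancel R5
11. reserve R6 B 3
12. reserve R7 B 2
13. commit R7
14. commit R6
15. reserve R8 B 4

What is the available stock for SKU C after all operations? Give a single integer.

Answer: 58

Derivation:
Step 1: reserve R1 D 8 -> on_hand[A=56 B=21 C=58 D=28 E=59] avail[A=56 B=21 C=58 D=20 E=59] open={R1}
Step 2: commit R1 -> on_hand[A=56 B=21 C=58 D=20 E=59] avail[A=56 B=21 C=58 D=20 E=59] open={}
Step 3: reserve R2 A 7 -> on_hand[A=56 B=21 C=58 D=20 E=59] avail[A=49 B=21 C=58 D=20 E=59] open={R2}
Step 4: cancel R2 -> on_hand[A=56 B=21 C=58 D=20 E=59] avail[A=56 B=21 C=58 D=20 E=59] open={}
Step 5: reserve R3 A 6 -> on_hand[A=56 B=21 C=58 D=20 E=59] avail[A=50 B=21 C=58 D=20 E=59] open={R3}
Step 6: reserve R4 E 9 -> on_hand[A=56 B=21 C=58 D=20 E=59] avail[A=50 B=21 C=58 D=20 E=50] open={R3,R4}
Step 7: commit R4 -> on_hand[A=56 B=21 C=58 D=20 E=50] avail[A=50 B=21 C=58 D=20 E=50] open={R3}
Step 8: cancel R3 -> on_hand[A=56 B=21 C=58 D=20 E=50] avail[A=56 B=21 C=58 D=20 E=50] open={}
Step 9: reserve R5 C 1 -> on_hand[A=56 B=21 C=58 D=20 E=50] avail[A=56 B=21 C=57 D=20 E=50] open={R5}
Step 10: cancel R5 -> on_hand[A=56 B=21 C=58 D=20 E=50] avail[A=56 B=21 C=58 D=20 E=50] open={}
Step 11: reserve R6 B 3 -> on_hand[A=56 B=21 C=58 D=20 E=50] avail[A=56 B=18 C=58 D=20 E=50] open={R6}
Step 12: reserve R7 B 2 -> on_hand[A=56 B=21 C=58 D=20 E=50] avail[A=56 B=16 C=58 D=20 E=50] open={R6,R7}
Step 13: commit R7 -> on_hand[A=56 B=19 C=58 D=20 E=50] avail[A=56 B=16 C=58 D=20 E=50] open={R6}
Step 14: commit R6 -> on_hand[A=56 B=16 C=58 D=20 E=50] avail[A=56 B=16 C=58 D=20 E=50] open={}
Step 15: reserve R8 B 4 -> on_hand[A=56 B=16 C=58 D=20 E=50] avail[A=56 B=12 C=58 D=20 E=50] open={R8}
Final available[C] = 58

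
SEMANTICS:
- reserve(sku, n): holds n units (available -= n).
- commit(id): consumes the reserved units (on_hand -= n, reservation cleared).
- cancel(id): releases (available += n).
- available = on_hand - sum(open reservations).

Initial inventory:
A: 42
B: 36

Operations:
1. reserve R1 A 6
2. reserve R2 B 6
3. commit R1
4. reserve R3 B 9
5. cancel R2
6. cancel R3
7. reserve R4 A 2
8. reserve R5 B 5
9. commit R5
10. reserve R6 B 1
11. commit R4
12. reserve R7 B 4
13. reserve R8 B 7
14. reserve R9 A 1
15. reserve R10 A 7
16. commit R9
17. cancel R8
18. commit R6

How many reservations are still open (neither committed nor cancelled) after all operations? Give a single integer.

Answer: 2

Derivation:
Step 1: reserve R1 A 6 -> on_hand[A=42 B=36] avail[A=36 B=36] open={R1}
Step 2: reserve R2 B 6 -> on_hand[A=42 B=36] avail[A=36 B=30] open={R1,R2}
Step 3: commit R1 -> on_hand[A=36 B=36] avail[A=36 B=30] open={R2}
Step 4: reserve R3 B 9 -> on_hand[A=36 B=36] avail[A=36 B=21] open={R2,R3}
Step 5: cancel R2 -> on_hand[A=36 B=36] avail[A=36 B=27] open={R3}
Step 6: cancel R3 -> on_hand[A=36 B=36] avail[A=36 B=36] open={}
Step 7: reserve R4 A 2 -> on_hand[A=36 B=36] avail[A=34 B=36] open={R4}
Step 8: reserve R5 B 5 -> on_hand[A=36 B=36] avail[A=34 B=31] open={R4,R5}
Step 9: commit R5 -> on_hand[A=36 B=31] avail[A=34 B=31] open={R4}
Step 10: reserve R6 B 1 -> on_hand[A=36 B=31] avail[A=34 B=30] open={R4,R6}
Step 11: commit R4 -> on_hand[A=34 B=31] avail[A=34 B=30] open={R6}
Step 12: reserve R7 B 4 -> on_hand[A=34 B=31] avail[A=34 B=26] open={R6,R7}
Step 13: reserve R8 B 7 -> on_hand[A=34 B=31] avail[A=34 B=19] open={R6,R7,R8}
Step 14: reserve R9 A 1 -> on_hand[A=34 B=31] avail[A=33 B=19] open={R6,R7,R8,R9}
Step 15: reserve R10 A 7 -> on_hand[A=34 B=31] avail[A=26 B=19] open={R10,R6,R7,R8,R9}
Step 16: commit R9 -> on_hand[A=33 B=31] avail[A=26 B=19] open={R10,R6,R7,R8}
Step 17: cancel R8 -> on_hand[A=33 B=31] avail[A=26 B=26] open={R10,R6,R7}
Step 18: commit R6 -> on_hand[A=33 B=30] avail[A=26 B=26] open={R10,R7}
Open reservations: ['R10', 'R7'] -> 2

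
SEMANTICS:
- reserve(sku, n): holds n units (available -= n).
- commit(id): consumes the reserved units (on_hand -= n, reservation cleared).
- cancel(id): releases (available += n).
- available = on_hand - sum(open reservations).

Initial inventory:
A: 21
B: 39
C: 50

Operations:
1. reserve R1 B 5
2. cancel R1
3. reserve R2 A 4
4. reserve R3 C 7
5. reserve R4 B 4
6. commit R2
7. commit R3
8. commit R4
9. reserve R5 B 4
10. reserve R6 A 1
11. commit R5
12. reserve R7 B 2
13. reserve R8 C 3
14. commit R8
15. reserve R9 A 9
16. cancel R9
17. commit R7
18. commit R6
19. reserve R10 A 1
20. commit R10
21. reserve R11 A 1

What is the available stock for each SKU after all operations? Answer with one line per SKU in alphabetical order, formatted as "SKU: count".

Step 1: reserve R1 B 5 -> on_hand[A=21 B=39 C=50] avail[A=21 B=34 C=50] open={R1}
Step 2: cancel R1 -> on_hand[A=21 B=39 C=50] avail[A=21 B=39 C=50] open={}
Step 3: reserve R2 A 4 -> on_hand[A=21 B=39 C=50] avail[A=17 B=39 C=50] open={R2}
Step 4: reserve R3 C 7 -> on_hand[A=21 B=39 C=50] avail[A=17 B=39 C=43] open={R2,R3}
Step 5: reserve R4 B 4 -> on_hand[A=21 B=39 C=50] avail[A=17 B=35 C=43] open={R2,R3,R4}
Step 6: commit R2 -> on_hand[A=17 B=39 C=50] avail[A=17 B=35 C=43] open={R3,R4}
Step 7: commit R3 -> on_hand[A=17 B=39 C=43] avail[A=17 B=35 C=43] open={R4}
Step 8: commit R4 -> on_hand[A=17 B=35 C=43] avail[A=17 B=35 C=43] open={}
Step 9: reserve R5 B 4 -> on_hand[A=17 B=35 C=43] avail[A=17 B=31 C=43] open={R5}
Step 10: reserve R6 A 1 -> on_hand[A=17 B=35 C=43] avail[A=16 B=31 C=43] open={R5,R6}
Step 11: commit R5 -> on_hand[A=17 B=31 C=43] avail[A=16 B=31 C=43] open={R6}
Step 12: reserve R7 B 2 -> on_hand[A=17 B=31 C=43] avail[A=16 B=29 C=43] open={R6,R7}
Step 13: reserve R8 C 3 -> on_hand[A=17 B=31 C=43] avail[A=16 B=29 C=40] open={R6,R7,R8}
Step 14: commit R8 -> on_hand[A=17 B=31 C=40] avail[A=16 B=29 C=40] open={R6,R7}
Step 15: reserve R9 A 9 -> on_hand[A=17 B=31 C=40] avail[A=7 B=29 C=40] open={R6,R7,R9}
Step 16: cancel R9 -> on_hand[A=17 B=31 C=40] avail[A=16 B=29 C=40] open={R6,R7}
Step 17: commit R7 -> on_hand[A=17 B=29 C=40] avail[A=16 B=29 C=40] open={R6}
Step 18: commit R6 -> on_hand[A=16 B=29 C=40] avail[A=16 B=29 C=40] open={}
Step 19: reserve R10 A 1 -> on_hand[A=16 B=29 C=40] avail[A=15 B=29 C=40] open={R10}
Step 20: commit R10 -> on_hand[A=15 B=29 C=40] avail[A=15 B=29 C=40] open={}
Step 21: reserve R11 A 1 -> on_hand[A=15 B=29 C=40] avail[A=14 B=29 C=40] open={R11}

Answer: A: 14
B: 29
C: 40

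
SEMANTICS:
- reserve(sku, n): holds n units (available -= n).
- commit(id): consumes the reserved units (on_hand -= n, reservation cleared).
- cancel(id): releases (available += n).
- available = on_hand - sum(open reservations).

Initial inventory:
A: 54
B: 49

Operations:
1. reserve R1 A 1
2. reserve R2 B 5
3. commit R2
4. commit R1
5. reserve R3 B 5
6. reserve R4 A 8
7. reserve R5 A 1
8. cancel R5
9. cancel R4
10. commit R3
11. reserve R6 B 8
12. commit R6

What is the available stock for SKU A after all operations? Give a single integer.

Step 1: reserve R1 A 1 -> on_hand[A=54 B=49] avail[A=53 B=49] open={R1}
Step 2: reserve R2 B 5 -> on_hand[A=54 B=49] avail[A=53 B=44] open={R1,R2}
Step 3: commit R2 -> on_hand[A=54 B=44] avail[A=53 B=44] open={R1}
Step 4: commit R1 -> on_hand[A=53 B=44] avail[A=53 B=44] open={}
Step 5: reserve R3 B 5 -> on_hand[A=53 B=44] avail[A=53 B=39] open={R3}
Step 6: reserve R4 A 8 -> on_hand[A=53 B=44] avail[A=45 B=39] open={R3,R4}
Step 7: reserve R5 A 1 -> on_hand[A=53 B=44] avail[A=44 B=39] open={R3,R4,R5}
Step 8: cancel R5 -> on_hand[A=53 B=44] avail[A=45 B=39] open={R3,R4}
Step 9: cancel R4 -> on_hand[A=53 B=44] avail[A=53 B=39] open={R3}
Step 10: commit R3 -> on_hand[A=53 B=39] avail[A=53 B=39] open={}
Step 11: reserve R6 B 8 -> on_hand[A=53 B=39] avail[A=53 B=31] open={R6}
Step 12: commit R6 -> on_hand[A=53 B=31] avail[A=53 B=31] open={}
Final available[A] = 53

Answer: 53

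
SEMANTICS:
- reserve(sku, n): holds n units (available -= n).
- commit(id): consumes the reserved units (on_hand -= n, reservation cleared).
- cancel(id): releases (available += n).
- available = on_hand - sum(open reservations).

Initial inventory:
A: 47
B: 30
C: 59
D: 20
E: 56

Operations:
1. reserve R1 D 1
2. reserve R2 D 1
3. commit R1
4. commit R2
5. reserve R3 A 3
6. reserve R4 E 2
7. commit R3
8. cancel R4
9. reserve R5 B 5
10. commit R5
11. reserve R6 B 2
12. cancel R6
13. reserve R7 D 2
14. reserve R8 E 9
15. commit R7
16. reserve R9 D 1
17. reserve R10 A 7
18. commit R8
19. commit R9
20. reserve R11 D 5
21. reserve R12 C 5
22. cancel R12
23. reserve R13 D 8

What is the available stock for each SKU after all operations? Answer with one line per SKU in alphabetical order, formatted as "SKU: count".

Answer: A: 37
B: 25
C: 59
D: 2
E: 47

Derivation:
Step 1: reserve R1 D 1 -> on_hand[A=47 B=30 C=59 D=20 E=56] avail[A=47 B=30 C=59 D=19 E=56] open={R1}
Step 2: reserve R2 D 1 -> on_hand[A=47 B=30 C=59 D=20 E=56] avail[A=47 B=30 C=59 D=18 E=56] open={R1,R2}
Step 3: commit R1 -> on_hand[A=47 B=30 C=59 D=19 E=56] avail[A=47 B=30 C=59 D=18 E=56] open={R2}
Step 4: commit R2 -> on_hand[A=47 B=30 C=59 D=18 E=56] avail[A=47 B=30 C=59 D=18 E=56] open={}
Step 5: reserve R3 A 3 -> on_hand[A=47 B=30 C=59 D=18 E=56] avail[A=44 B=30 C=59 D=18 E=56] open={R3}
Step 6: reserve R4 E 2 -> on_hand[A=47 B=30 C=59 D=18 E=56] avail[A=44 B=30 C=59 D=18 E=54] open={R3,R4}
Step 7: commit R3 -> on_hand[A=44 B=30 C=59 D=18 E=56] avail[A=44 B=30 C=59 D=18 E=54] open={R4}
Step 8: cancel R4 -> on_hand[A=44 B=30 C=59 D=18 E=56] avail[A=44 B=30 C=59 D=18 E=56] open={}
Step 9: reserve R5 B 5 -> on_hand[A=44 B=30 C=59 D=18 E=56] avail[A=44 B=25 C=59 D=18 E=56] open={R5}
Step 10: commit R5 -> on_hand[A=44 B=25 C=59 D=18 E=56] avail[A=44 B=25 C=59 D=18 E=56] open={}
Step 11: reserve R6 B 2 -> on_hand[A=44 B=25 C=59 D=18 E=56] avail[A=44 B=23 C=59 D=18 E=56] open={R6}
Step 12: cancel R6 -> on_hand[A=44 B=25 C=59 D=18 E=56] avail[A=44 B=25 C=59 D=18 E=56] open={}
Step 13: reserve R7 D 2 -> on_hand[A=44 B=25 C=59 D=18 E=56] avail[A=44 B=25 C=59 D=16 E=56] open={R7}
Step 14: reserve R8 E 9 -> on_hand[A=44 B=25 C=59 D=18 E=56] avail[A=44 B=25 C=59 D=16 E=47] open={R7,R8}
Step 15: commit R7 -> on_hand[A=44 B=25 C=59 D=16 E=56] avail[A=44 B=25 C=59 D=16 E=47] open={R8}
Step 16: reserve R9 D 1 -> on_hand[A=44 B=25 C=59 D=16 E=56] avail[A=44 B=25 C=59 D=15 E=47] open={R8,R9}
Step 17: reserve R10 A 7 -> on_hand[A=44 B=25 C=59 D=16 E=56] avail[A=37 B=25 C=59 D=15 E=47] open={R10,R8,R9}
Step 18: commit R8 -> on_hand[A=44 B=25 C=59 D=16 E=47] avail[A=37 B=25 C=59 D=15 E=47] open={R10,R9}
Step 19: commit R9 -> on_hand[A=44 B=25 C=59 D=15 E=47] avail[A=37 B=25 C=59 D=15 E=47] open={R10}
Step 20: reserve R11 D 5 -> on_hand[A=44 B=25 C=59 D=15 E=47] avail[A=37 B=25 C=59 D=10 E=47] open={R10,R11}
Step 21: reserve R12 C 5 -> on_hand[A=44 B=25 C=59 D=15 E=47] avail[A=37 B=25 C=54 D=10 E=47] open={R10,R11,R12}
Step 22: cancel R12 -> on_hand[A=44 B=25 C=59 D=15 E=47] avail[A=37 B=25 C=59 D=10 E=47] open={R10,R11}
Step 23: reserve R13 D 8 -> on_hand[A=44 B=25 C=59 D=15 E=47] avail[A=37 B=25 C=59 D=2 E=47] open={R10,R11,R13}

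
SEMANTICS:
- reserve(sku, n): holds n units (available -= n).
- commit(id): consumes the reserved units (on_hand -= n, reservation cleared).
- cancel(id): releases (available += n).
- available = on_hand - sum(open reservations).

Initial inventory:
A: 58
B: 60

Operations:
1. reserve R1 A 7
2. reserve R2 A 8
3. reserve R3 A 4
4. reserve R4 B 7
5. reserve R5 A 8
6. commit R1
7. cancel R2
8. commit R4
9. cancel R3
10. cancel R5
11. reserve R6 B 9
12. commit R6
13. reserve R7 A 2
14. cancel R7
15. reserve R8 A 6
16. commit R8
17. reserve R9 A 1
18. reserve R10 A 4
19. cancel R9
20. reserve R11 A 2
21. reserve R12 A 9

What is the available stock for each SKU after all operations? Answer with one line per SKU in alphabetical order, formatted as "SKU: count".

Answer: A: 30
B: 44

Derivation:
Step 1: reserve R1 A 7 -> on_hand[A=58 B=60] avail[A=51 B=60] open={R1}
Step 2: reserve R2 A 8 -> on_hand[A=58 B=60] avail[A=43 B=60] open={R1,R2}
Step 3: reserve R3 A 4 -> on_hand[A=58 B=60] avail[A=39 B=60] open={R1,R2,R3}
Step 4: reserve R4 B 7 -> on_hand[A=58 B=60] avail[A=39 B=53] open={R1,R2,R3,R4}
Step 5: reserve R5 A 8 -> on_hand[A=58 B=60] avail[A=31 B=53] open={R1,R2,R3,R4,R5}
Step 6: commit R1 -> on_hand[A=51 B=60] avail[A=31 B=53] open={R2,R3,R4,R5}
Step 7: cancel R2 -> on_hand[A=51 B=60] avail[A=39 B=53] open={R3,R4,R5}
Step 8: commit R4 -> on_hand[A=51 B=53] avail[A=39 B=53] open={R3,R5}
Step 9: cancel R3 -> on_hand[A=51 B=53] avail[A=43 B=53] open={R5}
Step 10: cancel R5 -> on_hand[A=51 B=53] avail[A=51 B=53] open={}
Step 11: reserve R6 B 9 -> on_hand[A=51 B=53] avail[A=51 B=44] open={R6}
Step 12: commit R6 -> on_hand[A=51 B=44] avail[A=51 B=44] open={}
Step 13: reserve R7 A 2 -> on_hand[A=51 B=44] avail[A=49 B=44] open={R7}
Step 14: cancel R7 -> on_hand[A=51 B=44] avail[A=51 B=44] open={}
Step 15: reserve R8 A 6 -> on_hand[A=51 B=44] avail[A=45 B=44] open={R8}
Step 16: commit R8 -> on_hand[A=45 B=44] avail[A=45 B=44] open={}
Step 17: reserve R9 A 1 -> on_hand[A=45 B=44] avail[A=44 B=44] open={R9}
Step 18: reserve R10 A 4 -> on_hand[A=45 B=44] avail[A=40 B=44] open={R10,R9}
Step 19: cancel R9 -> on_hand[A=45 B=44] avail[A=41 B=44] open={R10}
Step 20: reserve R11 A 2 -> on_hand[A=45 B=44] avail[A=39 B=44] open={R10,R11}
Step 21: reserve R12 A 9 -> on_hand[A=45 B=44] avail[A=30 B=44] open={R10,R11,R12}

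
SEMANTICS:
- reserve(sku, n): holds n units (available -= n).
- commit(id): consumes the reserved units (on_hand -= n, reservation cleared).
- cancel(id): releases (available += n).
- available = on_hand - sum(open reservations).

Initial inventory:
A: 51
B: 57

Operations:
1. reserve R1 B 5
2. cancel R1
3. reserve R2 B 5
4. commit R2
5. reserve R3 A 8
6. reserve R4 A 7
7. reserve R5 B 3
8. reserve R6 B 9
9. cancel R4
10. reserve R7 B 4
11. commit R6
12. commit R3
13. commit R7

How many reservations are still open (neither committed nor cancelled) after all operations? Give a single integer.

Answer: 1

Derivation:
Step 1: reserve R1 B 5 -> on_hand[A=51 B=57] avail[A=51 B=52] open={R1}
Step 2: cancel R1 -> on_hand[A=51 B=57] avail[A=51 B=57] open={}
Step 3: reserve R2 B 5 -> on_hand[A=51 B=57] avail[A=51 B=52] open={R2}
Step 4: commit R2 -> on_hand[A=51 B=52] avail[A=51 B=52] open={}
Step 5: reserve R3 A 8 -> on_hand[A=51 B=52] avail[A=43 B=52] open={R3}
Step 6: reserve R4 A 7 -> on_hand[A=51 B=52] avail[A=36 B=52] open={R3,R4}
Step 7: reserve R5 B 3 -> on_hand[A=51 B=52] avail[A=36 B=49] open={R3,R4,R5}
Step 8: reserve R6 B 9 -> on_hand[A=51 B=52] avail[A=36 B=40] open={R3,R4,R5,R6}
Step 9: cancel R4 -> on_hand[A=51 B=52] avail[A=43 B=40] open={R3,R5,R6}
Step 10: reserve R7 B 4 -> on_hand[A=51 B=52] avail[A=43 B=36] open={R3,R5,R6,R7}
Step 11: commit R6 -> on_hand[A=51 B=43] avail[A=43 B=36] open={R3,R5,R7}
Step 12: commit R3 -> on_hand[A=43 B=43] avail[A=43 B=36] open={R5,R7}
Step 13: commit R7 -> on_hand[A=43 B=39] avail[A=43 B=36] open={R5}
Open reservations: ['R5'] -> 1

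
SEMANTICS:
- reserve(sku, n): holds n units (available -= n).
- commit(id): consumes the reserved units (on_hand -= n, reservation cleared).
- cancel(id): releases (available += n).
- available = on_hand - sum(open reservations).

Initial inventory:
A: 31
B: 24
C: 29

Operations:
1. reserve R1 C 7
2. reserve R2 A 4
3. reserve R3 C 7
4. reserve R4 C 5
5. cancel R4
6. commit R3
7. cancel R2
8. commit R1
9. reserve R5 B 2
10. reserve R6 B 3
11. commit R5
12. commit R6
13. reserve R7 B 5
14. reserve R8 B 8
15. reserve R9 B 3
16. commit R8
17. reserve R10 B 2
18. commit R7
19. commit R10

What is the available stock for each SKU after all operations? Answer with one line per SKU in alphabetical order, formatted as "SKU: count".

Answer: A: 31
B: 1
C: 15

Derivation:
Step 1: reserve R1 C 7 -> on_hand[A=31 B=24 C=29] avail[A=31 B=24 C=22] open={R1}
Step 2: reserve R2 A 4 -> on_hand[A=31 B=24 C=29] avail[A=27 B=24 C=22] open={R1,R2}
Step 3: reserve R3 C 7 -> on_hand[A=31 B=24 C=29] avail[A=27 B=24 C=15] open={R1,R2,R3}
Step 4: reserve R4 C 5 -> on_hand[A=31 B=24 C=29] avail[A=27 B=24 C=10] open={R1,R2,R3,R4}
Step 5: cancel R4 -> on_hand[A=31 B=24 C=29] avail[A=27 B=24 C=15] open={R1,R2,R3}
Step 6: commit R3 -> on_hand[A=31 B=24 C=22] avail[A=27 B=24 C=15] open={R1,R2}
Step 7: cancel R2 -> on_hand[A=31 B=24 C=22] avail[A=31 B=24 C=15] open={R1}
Step 8: commit R1 -> on_hand[A=31 B=24 C=15] avail[A=31 B=24 C=15] open={}
Step 9: reserve R5 B 2 -> on_hand[A=31 B=24 C=15] avail[A=31 B=22 C=15] open={R5}
Step 10: reserve R6 B 3 -> on_hand[A=31 B=24 C=15] avail[A=31 B=19 C=15] open={R5,R6}
Step 11: commit R5 -> on_hand[A=31 B=22 C=15] avail[A=31 B=19 C=15] open={R6}
Step 12: commit R6 -> on_hand[A=31 B=19 C=15] avail[A=31 B=19 C=15] open={}
Step 13: reserve R7 B 5 -> on_hand[A=31 B=19 C=15] avail[A=31 B=14 C=15] open={R7}
Step 14: reserve R8 B 8 -> on_hand[A=31 B=19 C=15] avail[A=31 B=6 C=15] open={R7,R8}
Step 15: reserve R9 B 3 -> on_hand[A=31 B=19 C=15] avail[A=31 B=3 C=15] open={R7,R8,R9}
Step 16: commit R8 -> on_hand[A=31 B=11 C=15] avail[A=31 B=3 C=15] open={R7,R9}
Step 17: reserve R10 B 2 -> on_hand[A=31 B=11 C=15] avail[A=31 B=1 C=15] open={R10,R7,R9}
Step 18: commit R7 -> on_hand[A=31 B=6 C=15] avail[A=31 B=1 C=15] open={R10,R9}
Step 19: commit R10 -> on_hand[A=31 B=4 C=15] avail[A=31 B=1 C=15] open={R9}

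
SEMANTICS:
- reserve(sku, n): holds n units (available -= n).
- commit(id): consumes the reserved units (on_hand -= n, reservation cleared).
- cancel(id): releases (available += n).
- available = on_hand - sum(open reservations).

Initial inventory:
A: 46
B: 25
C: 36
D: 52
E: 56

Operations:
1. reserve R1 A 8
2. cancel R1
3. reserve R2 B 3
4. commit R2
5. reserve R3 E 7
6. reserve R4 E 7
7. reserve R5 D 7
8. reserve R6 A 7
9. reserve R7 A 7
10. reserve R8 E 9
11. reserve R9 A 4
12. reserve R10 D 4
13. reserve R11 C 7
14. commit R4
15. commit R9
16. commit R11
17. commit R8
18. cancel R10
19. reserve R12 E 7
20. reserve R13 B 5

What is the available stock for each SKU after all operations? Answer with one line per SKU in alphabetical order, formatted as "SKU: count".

Answer: A: 28
B: 17
C: 29
D: 45
E: 26

Derivation:
Step 1: reserve R1 A 8 -> on_hand[A=46 B=25 C=36 D=52 E=56] avail[A=38 B=25 C=36 D=52 E=56] open={R1}
Step 2: cancel R1 -> on_hand[A=46 B=25 C=36 D=52 E=56] avail[A=46 B=25 C=36 D=52 E=56] open={}
Step 3: reserve R2 B 3 -> on_hand[A=46 B=25 C=36 D=52 E=56] avail[A=46 B=22 C=36 D=52 E=56] open={R2}
Step 4: commit R2 -> on_hand[A=46 B=22 C=36 D=52 E=56] avail[A=46 B=22 C=36 D=52 E=56] open={}
Step 5: reserve R3 E 7 -> on_hand[A=46 B=22 C=36 D=52 E=56] avail[A=46 B=22 C=36 D=52 E=49] open={R3}
Step 6: reserve R4 E 7 -> on_hand[A=46 B=22 C=36 D=52 E=56] avail[A=46 B=22 C=36 D=52 E=42] open={R3,R4}
Step 7: reserve R5 D 7 -> on_hand[A=46 B=22 C=36 D=52 E=56] avail[A=46 B=22 C=36 D=45 E=42] open={R3,R4,R5}
Step 8: reserve R6 A 7 -> on_hand[A=46 B=22 C=36 D=52 E=56] avail[A=39 B=22 C=36 D=45 E=42] open={R3,R4,R5,R6}
Step 9: reserve R7 A 7 -> on_hand[A=46 B=22 C=36 D=52 E=56] avail[A=32 B=22 C=36 D=45 E=42] open={R3,R4,R5,R6,R7}
Step 10: reserve R8 E 9 -> on_hand[A=46 B=22 C=36 D=52 E=56] avail[A=32 B=22 C=36 D=45 E=33] open={R3,R4,R5,R6,R7,R8}
Step 11: reserve R9 A 4 -> on_hand[A=46 B=22 C=36 D=52 E=56] avail[A=28 B=22 C=36 D=45 E=33] open={R3,R4,R5,R6,R7,R8,R9}
Step 12: reserve R10 D 4 -> on_hand[A=46 B=22 C=36 D=52 E=56] avail[A=28 B=22 C=36 D=41 E=33] open={R10,R3,R4,R5,R6,R7,R8,R9}
Step 13: reserve R11 C 7 -> on_hand[A=46 B=22 C=36 D=52 E=56] avail[A=28 B=22 C=29 D=41 E=33] open={R10,R11,R3,R4,R5,R6,R7,R8,R9}
Step 14: commit R4 -> on_hand[A=46 B=22 C=36 D=52 E=49] avail[A=28 B=22 C=29 D=41 E=33] open={R10,R11,R3,R5,R6,R7,R8,R9}
Step 15: commit R9 -> on_hand[A=42 B=22 C=36 D=52 E=49] avail[A=28 B=22 C=29 D=41 E=33] open={R10,R11,R3,R5,R6,R7,R8}
Step 16: commit R11 -> on_hand[A=42 B=22 C=29 D=52 E=49] avail[A=28 B=22 C=29 D=41 E=33] open={R10,R3,R5,R6,R7,R8}
Step 17: commit R8 -> on_hand[A=42 B=22 C=29 D=52 E=40] avail[A=28 B=22 C=29 D=41 E=33] open={R10,R3,R5,R6,R7}
Step 18: cancel R10 -> on_hand[A=42 B=22 C=29 D=52 E=40] avail[A=28 B=22 C=29 D=45 E=33] open={R3,R5,R6,R7}
Step 19: reserve R12 E 7 -> on_hand[A=42 B=22 C=29 D=52 E=40] avail[A=28 B=22 C=29 D=45 E=26] open={R12,R3,R5,R6,R7}
Step 20: reserve R13 B 5 -> on_hand[A=42 B=22 C=29 D=52 E=40] avail[A=28 B=17 C=29 D=45 E=26] open={R12,R13,R3,R5,R6,R7}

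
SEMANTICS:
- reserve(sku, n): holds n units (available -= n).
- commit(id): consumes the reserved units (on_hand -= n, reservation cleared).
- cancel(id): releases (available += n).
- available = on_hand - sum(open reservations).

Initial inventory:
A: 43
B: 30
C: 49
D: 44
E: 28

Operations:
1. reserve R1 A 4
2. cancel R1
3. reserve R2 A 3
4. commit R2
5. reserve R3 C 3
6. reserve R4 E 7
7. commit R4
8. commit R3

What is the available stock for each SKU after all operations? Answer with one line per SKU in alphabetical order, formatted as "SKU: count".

Answer: A: 40
B: 30
C: 46
D: 44
E: 21

Derivation:
Step 1: reserve R1 A 4 -> on_hand[A=43 B=30 C=49 D=44 E=28] avail[A=39 B=30 C=49 D=44 E=28] open={R1}
Step 2: cancel R1 -> on_hand[A=43 B=30 C=49 D=44 E=28] avail[A=43 B=30 C=49 D=44 E=28] open={}
Step 3: reserve R2 A 3 -> on_hand[A=43 B=30 C=49 D=44 E=28] avail[A=40 B=30 C=49 D=44 E=28] open={R2}
Step 4: commit R2 -> on_hand[A=40 B=30 C=49 D=44 E=28] avail[A=40 B=30 C=49 D=44 E=28] open={}
Step 5: reserve R3 C 3 -> on_hand[A=40 B=30 C=49 D=44 E=28] avail[A=40 B=30 C=46 D=44 E=28] open={R3}
Step 6: reserve R4 E 7 -> on_hand[A=40 B=30 C=49 D=44 E=28] avail[A=40 B=30 C=46 D=44 E=21] open={R3,R4}
Step 7: commit R4 -> on_hand[A=40 B=30 C=49 D=44 E=21] avail[A=40 B=30 C=46 D=44 E=21] open={R3}
Step 8: commit R3 -> on_hand[A=40 B=30 C=46 D=44 E=21] avail[A=40 B=30 C=46 D=44 E=21] open={}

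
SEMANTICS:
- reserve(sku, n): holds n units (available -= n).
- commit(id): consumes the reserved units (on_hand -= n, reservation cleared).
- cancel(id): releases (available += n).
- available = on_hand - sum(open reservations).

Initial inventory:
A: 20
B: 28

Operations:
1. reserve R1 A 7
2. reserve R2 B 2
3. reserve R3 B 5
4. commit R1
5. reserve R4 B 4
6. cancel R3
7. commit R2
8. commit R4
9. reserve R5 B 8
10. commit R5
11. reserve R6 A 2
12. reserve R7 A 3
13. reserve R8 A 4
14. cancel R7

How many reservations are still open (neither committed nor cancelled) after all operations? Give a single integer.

Answer: 2

Derivation:
Step 1: reserve R1 A 7 -> on_hand[A=20 B=28] avail[A=13 B=28] open={R1}
Step 2: reserve R2 B 2 -> on_hand[A=20 B=28] avail[A=13 B=26] open={R1,R2}
Step 3: reserve R3 B 5 -> on_hand[A=20 B=28] avail[A=13 B=21] open={R1,R2,R3}
Step 4: commit R1 -> on_hand[A=13 B=28] avail[A=13 B=21] open={R2,R3}
Step 5: reserve R4 B 4 -> on_hand[A=13 B=28] avail[A=13 B=17] open={R2,R3,R4}
Step 6: cancel R3 -> on_hand[A=13 B=28] avail[A=13 B=22] open={R2,R4}
Step 7: commit R2 -> on_hand[A=13 B=26] avail[A=13 B=22] open={R4}
Step 8: commit R4 -> on_hand[A=13 B=22] avail[A=13 B=22] open={}
Step 9: reserve R5 B 8 -> on_hand[A=13 B=22] avail[A=13 B=14] open={R5}
Step 10: commit R5 -> on_hand[A=13 B=14] avail[A=13 B=14] open={}
Step 11: reserve R6 A 2 -> on_hand[A=13 B=14] avail[A=11 B=14] open={R6}
Step 12: reserve R7 A 3 -> on_hand[A=13 B=14] avail[A=8 B=14] open={R6,R7}
Step 13: reserve R8 A 4 -> on_hand[A=13 B=14] avail[A=4 B=14] open={R6,R7,R8}
Step 14: cancel R7 -> on_hand[A=13 B=14] avail[A=7 B=14] open={R6,R8}
Open reservations: ['R6', 'R8'] -> 2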